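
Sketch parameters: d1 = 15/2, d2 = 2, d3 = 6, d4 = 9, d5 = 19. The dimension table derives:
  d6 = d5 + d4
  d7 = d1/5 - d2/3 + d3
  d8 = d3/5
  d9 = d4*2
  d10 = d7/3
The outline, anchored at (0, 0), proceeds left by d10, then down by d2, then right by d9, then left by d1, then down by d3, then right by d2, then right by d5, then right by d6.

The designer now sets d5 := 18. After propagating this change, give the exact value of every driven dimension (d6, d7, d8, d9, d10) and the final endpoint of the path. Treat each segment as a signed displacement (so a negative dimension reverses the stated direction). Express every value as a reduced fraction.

d6 = 27
d7 = 41/6
d8 = 6/5
d9 = 18
d10 = 41/18
endpoint = (497/9, -8)

Apply edit: d5 := 18
  d6 = d5 + d4 = 27
  d7 = d1/5 - d2/3 + d3 = 41/6
  d8 = d3/5 = 6/5
  d9 = d4*2 = 18
  d10 = d7/3 = 41/18
Walk from origin (0, 0):
  seg 1: left by d10 = 41/18 → (-41/18, 0)
  seg 2: down by d2 = 2 → (-41/18, -2)
  seg 3: right by d9 = 18 → (283/18, -2)
  seg 4: left by d1 = 15/2 → (74/9, -2)
  seg 5: down by d3 = 6 → (74/9, -8)
  seg 6: right by d2 = 2 → (92/9, -8)
  seg 7: right by d5 = 18 → (254/9, -8)
  seg 8: right by d6 = 27 → (497/9, -8)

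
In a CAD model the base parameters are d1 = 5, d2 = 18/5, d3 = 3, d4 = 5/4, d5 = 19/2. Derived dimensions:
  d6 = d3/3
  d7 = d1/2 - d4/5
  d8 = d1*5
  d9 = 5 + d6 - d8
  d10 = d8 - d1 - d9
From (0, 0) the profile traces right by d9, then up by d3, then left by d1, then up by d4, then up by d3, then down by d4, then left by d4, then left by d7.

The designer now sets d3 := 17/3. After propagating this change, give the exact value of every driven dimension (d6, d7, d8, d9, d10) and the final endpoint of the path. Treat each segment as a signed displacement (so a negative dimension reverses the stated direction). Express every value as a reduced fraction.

d6 = 17/9
d7 = 9/4
d8 = 25
d9 = -163/9
d10 = 343/9
endpoint = (-479/18, 34/3)

Apply edit: d3 := 17/3
  d6 = d3/3 = 17/9
  d7 = d1/2 - d4/5 = 9/4
  d8 = d1*5 = 25
  d9 = 5 + d6 - d8 = -163/9
  d10 = d8 - d1 - d9 = 343/9
Walk from origin (0, 0):
  seg 1: right by d9 = -163/9 → (-163/9, 0)
  seg 2: up by d3 = 17/3 → (-163/9, 17/3)
  seg 3: left by d1 = 5 → (-208/9, 17/3)
  seg 4: up by d4 = 5/4 → (-208/9, 83/12)
  seg 5: up by d3 = 17/3 → (-208/9, 151/12)
  seg 6: down by d4 = 5/4 → (-208/9, 34/3)
  seg 7: left by d4 = 5/4 → (-877/36, 34/3)
  seg 8: left by d7 = 9/4 → (-479/18, 34/3)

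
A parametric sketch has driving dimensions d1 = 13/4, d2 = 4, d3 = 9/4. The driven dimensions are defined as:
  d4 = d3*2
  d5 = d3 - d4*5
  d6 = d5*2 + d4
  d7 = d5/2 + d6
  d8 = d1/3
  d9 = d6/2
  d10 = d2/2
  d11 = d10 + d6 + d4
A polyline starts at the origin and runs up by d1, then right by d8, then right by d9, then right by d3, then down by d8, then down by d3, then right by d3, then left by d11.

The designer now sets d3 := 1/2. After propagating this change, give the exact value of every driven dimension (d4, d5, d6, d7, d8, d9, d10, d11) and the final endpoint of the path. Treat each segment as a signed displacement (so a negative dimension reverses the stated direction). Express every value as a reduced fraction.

Apply edit: d3 := 1/2
  d4 = d3*2 = 1
  d5 = d3 - d4*5 = -9/2
  d6 = d5*2 + d4 = -8
  d7 = d5/2 + d6 = -41/4
  d8 = d1/3 = 13/12
  d9 = d6/2 = -4
  d10 = d2/2 = 2
  d11 = d10 + d6 + d4 = -5
Walk from origin (0, 0):
  seg 1: up by d1 = 13/4 → (0, 13/4)
  seg 2: right by d8 = 13/12 → (13/12, 13/4)
  seg 3: right by d9 = -4 → (-35/12, 13/4)
  seg 4: right by d3 = 1/2 → (-29/12, 13/4)
  seg 5: down by d8 = 13/12 → (-29/12, 13/6)
  seg 6: down by d3 = 1/2 → (-29/12, 5/3)
  seg 7: right by d3 = 1/2 → (-23/12, 5/3)
  seg 8: left by d11 = -5 → (37/12, 5/3)

d4 = 1
d5 = -9/2
d6 = -8
d7 = -41/4
d8 = 13/12
d9 = -4
d10 = 2
d11 = -5
endpoint = (37/12, 5/3)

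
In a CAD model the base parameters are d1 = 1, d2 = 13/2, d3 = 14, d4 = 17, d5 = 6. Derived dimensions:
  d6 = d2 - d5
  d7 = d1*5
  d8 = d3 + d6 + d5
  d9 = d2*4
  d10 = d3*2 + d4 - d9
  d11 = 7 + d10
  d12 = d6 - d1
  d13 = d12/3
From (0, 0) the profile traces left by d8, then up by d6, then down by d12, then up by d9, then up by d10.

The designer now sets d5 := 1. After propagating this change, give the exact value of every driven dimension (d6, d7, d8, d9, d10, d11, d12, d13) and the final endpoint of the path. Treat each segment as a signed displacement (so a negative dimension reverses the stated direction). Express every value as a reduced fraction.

d6 = 11/2
d7 = 5
d8 = 41/2
d9 = 26
d10 = 19
d11 = 26
d12 = 9/2
d13 = 3/2
endpoint = (-41/2, 46)

Apply edit: d5 := 1
  d6 = d2 - d5 = 11/2
  d7 = d1*5 = 5
  d8 = d3 + d6 + d5 = 41/2
  d9 = d2*4 = 26
  d10 = d3*2 + d4 - d9 = 19
  d11 = 7 + d10 = 26
  d12 = d6 - d1 = 9/2
  d13 = d12/3 = 3/2
Walk from origin (0, 0):
  seg 1: left by d8 = 41/2 → (-41/2, 0)
  seg 2: up by d6 = 11/2 → (-41/2, 11/2)
  seg 3: down by d12 = 9/2 → (-41/2, 1)
  seg 4: up by d9 = 26 → (-41/2, 27)
  seg 5: up by d10 = 19 → (-41/2, 46)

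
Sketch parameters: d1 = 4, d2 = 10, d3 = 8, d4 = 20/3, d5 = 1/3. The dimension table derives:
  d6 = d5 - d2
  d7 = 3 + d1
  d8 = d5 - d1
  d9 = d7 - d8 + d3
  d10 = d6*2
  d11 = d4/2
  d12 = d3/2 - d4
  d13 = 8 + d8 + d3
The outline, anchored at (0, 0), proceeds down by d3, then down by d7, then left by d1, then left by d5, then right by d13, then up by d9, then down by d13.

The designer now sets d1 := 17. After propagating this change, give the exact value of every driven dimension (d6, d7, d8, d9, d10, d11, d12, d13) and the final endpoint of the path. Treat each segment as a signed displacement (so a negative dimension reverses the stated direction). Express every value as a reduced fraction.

Apply edit: d1 := 17
  d6 = d5 - d2 = -29/3
  d7 = 3 + d1 = 20
  d8 = d5 - d1 = -50/3
  d9 = d7 - d8 + d3 = 134/3
  d10 = d6*2 = -58/3
  d11 = d4/2 = 10/3
  d12 = d3/2 - d4 = -8/3
  d13 = 8 + d8 + d3 = -2/3
Walk from origin (0, 0):
  seg 1: down by d3 = 8 → (0, -8)
  seg 2: down by d7 = 20 → (0, -28)
  seg 3: left by d1 = 17 → (-17, -28)
  seg 4: left by d5 = 1/3 → (-52/3, -28)
  seg 5: right by d13 = -2/3 → (-18, -28)
  seg 6: up by d9 = 134/3 → (-18, 50/3)
  seg 7: down by d13 = -2/3 → (-18, 52/3)

d6 = -29/3
d7 = 20
d8 = -50/3
d9 = 134/3
d10 = -58/3
d11 = 10/3
d12 = -8/3
d13 = -2/3
endpoint = (-18, 52/3)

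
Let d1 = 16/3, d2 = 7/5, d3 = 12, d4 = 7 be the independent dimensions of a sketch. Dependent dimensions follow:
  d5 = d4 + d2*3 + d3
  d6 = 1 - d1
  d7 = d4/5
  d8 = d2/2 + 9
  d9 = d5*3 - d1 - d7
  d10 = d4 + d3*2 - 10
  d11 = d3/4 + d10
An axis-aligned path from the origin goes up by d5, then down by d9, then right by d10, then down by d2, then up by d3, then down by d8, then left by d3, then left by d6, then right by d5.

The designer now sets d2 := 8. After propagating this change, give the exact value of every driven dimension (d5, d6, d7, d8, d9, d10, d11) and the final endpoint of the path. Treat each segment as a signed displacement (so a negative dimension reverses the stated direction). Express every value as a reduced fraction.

d5 = 43
d6 = -13/3
d7 = 7/5
d8 = 13
d9 = 1834/15
d10 = 21
d11 = 24
endpoint = (169/3, -1324/15)

Apply edit: d2 := 8
  d5 = d4 + d2*3 + d3 = 43
  d6 = 1 - d1 = -13/3
  d7 = d4/5 = 7/5
  d8 = d2/2 + 9 = 13
  d9 = d5*3 - d1 - d7 = 1834/15
  d10 = d4 + d3*2 - 10 = 21
  d11 = d3/4 + d10 = 24
Walk from origin (0, 0):
  seg 1: up by d5 = 43 → (0, 43)
  seg 2: down by d9 = 1834/15 → (0, -1189/15)
  seg 3: right by d10 = 21 → (21, -1189/15)
  seg 4: down by d2 = 8 → (21, -1309/15)
  seg 5: up by d3 = 12 → (21, -1129/15)
  seg 6: down by d8 = 13 → (21, -1324/15)
  seg 7: left by d3 = 12 → (9, -1324/15)
  seg 8: left by d6 = -13/3 → (40/3, -1324/15)
  seg 9: right by d5 = 43 → (169/3, -1324/15)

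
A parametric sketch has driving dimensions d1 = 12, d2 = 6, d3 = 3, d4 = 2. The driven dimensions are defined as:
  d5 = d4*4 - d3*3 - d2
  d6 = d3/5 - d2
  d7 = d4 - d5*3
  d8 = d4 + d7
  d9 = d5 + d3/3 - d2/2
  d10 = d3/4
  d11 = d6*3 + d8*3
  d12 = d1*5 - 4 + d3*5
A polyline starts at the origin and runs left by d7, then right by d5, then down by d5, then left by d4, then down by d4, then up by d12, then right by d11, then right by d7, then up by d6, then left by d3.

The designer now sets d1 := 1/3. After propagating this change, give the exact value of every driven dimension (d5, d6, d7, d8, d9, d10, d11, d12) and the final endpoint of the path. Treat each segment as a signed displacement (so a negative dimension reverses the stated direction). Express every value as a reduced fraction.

d5 = -7
d6 = -27/5
d7 = 23
d8 = 25
d9 = -9
d10 = 3/4
d11 = 294/5
d12 = 38/3
endpoint = (234/5, 184/15)

Apply edit: d1 := 1/3
  d5 = d4*4 - d3*3 - d2 = -7
  d6 = d3/5 - d2 = -27/5
  d7 = d4 - d5*3 = 23
  d8 = d4 + d7 = 25
  d9 = d5 + d3/3 - d2/2 = -9
  d10 = d3/4 = 3/4
  d11 = d6*3 + d8*3 = 294/5
  d12 = d1*5 - 4 + d3*5 = 38/3
Walk from origin (0, 0):
  seg 1: left by d7 = 23 → (-23, 0)
  seg 2: right by d5 = -7 → (-30, 0)
  seg 3: down by d5 = -7 → (-30, 7)
  seg 4: left by d4 = 2 → (-32, 7)
  seg 5: down by d4 = 2 → (-32, 5)
  seg 6: up by d12 = 38/3 → (-32, 53/3)
  seg 7: right by d11 = 294/5 → (134/5, 53/3)
  seg 8: right by d7 = 23 → (249/5, 53/3)
  seg 9: up by d6 = -27/5 → (249/5, 184/15)
  seg 10: left by d3 = 3 → (234/5, 184/15)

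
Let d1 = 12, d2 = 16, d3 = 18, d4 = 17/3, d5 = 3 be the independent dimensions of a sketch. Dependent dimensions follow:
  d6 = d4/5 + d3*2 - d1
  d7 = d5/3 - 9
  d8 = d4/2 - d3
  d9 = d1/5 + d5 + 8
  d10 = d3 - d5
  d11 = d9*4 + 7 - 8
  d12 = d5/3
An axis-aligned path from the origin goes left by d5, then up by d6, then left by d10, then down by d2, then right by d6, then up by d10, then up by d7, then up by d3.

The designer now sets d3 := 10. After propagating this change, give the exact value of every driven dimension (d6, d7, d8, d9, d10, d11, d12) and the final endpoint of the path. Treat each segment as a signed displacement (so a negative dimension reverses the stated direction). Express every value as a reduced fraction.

Apply edit: d3 := 10
  d6 = d4/5 + d3*2 - d1 = 137/15
  d7 = d5/3 - 9 = -8
  d8 = d4/2 - d3 = -43/6
  d9 = d1/5 + d5 + 8 = 67/5
  d10 = d3 - d5 = 7
  d11 = d9*4 + 7 - 8 = 263/5
  d12 = d5/3 = 1
Walk from origin (0, 0):
  seg 1: left by d5 = 3 → (-3, 0)
  seg 2: up by d6 = 137/15 → (-3, 137/15)
  seg 3: left by d10 = 7 → (-10, 137/15)
  seg 4: down by d2 = 16 → (-10, -103/15)
  seg 5: right by d6 = 137/15 → (-13/15, -103/15)
  seg 6: up by d10 = 7 → (-13/15, 2/15)
  seg 7: up by d7 = -8 → (-13/15, -118/15)
  seg 8: up by d3 = 10 → (-13/15, 32/15)

d6 = 137/15
d7 = -8
d8 = -43/6
d9 = 67/5
d10 = 7
d11 = 263/5
d12 = 1
endpoint = (-13/15, 32/15)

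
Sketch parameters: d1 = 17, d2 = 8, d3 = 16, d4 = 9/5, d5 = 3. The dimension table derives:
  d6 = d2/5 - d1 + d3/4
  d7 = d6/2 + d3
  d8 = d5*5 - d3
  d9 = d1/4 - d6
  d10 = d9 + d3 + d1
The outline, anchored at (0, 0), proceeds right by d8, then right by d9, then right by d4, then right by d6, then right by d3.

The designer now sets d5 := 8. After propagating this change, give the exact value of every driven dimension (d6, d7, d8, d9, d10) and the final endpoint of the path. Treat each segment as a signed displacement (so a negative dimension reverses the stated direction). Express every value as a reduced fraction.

d6 = -57/5
d7 = 103/10
d8 = 24
d9 = 313/20
d10 = 973/20
endpoint = (921/20, 0)

Apply edit: d5 := 8
  d6 = d2/5 - d1 + d3/4 = -57/5
  d7 = d6/2 + d3 = 103/10
  d8 = d5*5 - d3 = 24
  d9 = d1/4 - d6 = 313/20
  d10 = d9 + d3 + d1 = 973/20
Walk from origin (0, 0):
  seg 1: right by d8 = 24 → (24, 0)
  seg 2: right by d9 = 313/20 → (793/20, 0)
  seg 3: right by d4 = 9/5 → (829/20, 0)
  seg 4: right by d6 = -57/5 → (601/20, 0)
  seg 5: right by d3 = 16 → (921/20, 0)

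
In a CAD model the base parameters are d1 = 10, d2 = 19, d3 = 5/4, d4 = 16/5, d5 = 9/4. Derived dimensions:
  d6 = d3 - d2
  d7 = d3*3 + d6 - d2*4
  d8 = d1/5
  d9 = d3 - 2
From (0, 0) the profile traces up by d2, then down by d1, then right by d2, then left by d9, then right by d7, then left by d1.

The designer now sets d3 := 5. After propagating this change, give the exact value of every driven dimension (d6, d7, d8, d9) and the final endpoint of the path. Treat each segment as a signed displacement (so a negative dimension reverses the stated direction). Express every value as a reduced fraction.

Apply edit: d3 := 5
  d6 = d3 - d2 = -14
  d7 = d3*3 + d6 - d2*4 = -75
  d8 = d1/5 = 2
  d9 = d3 - 2 = 3
Walk from origin (0, 0):
  seg 1: up by d2 = 19 → (0, 19)
  seg 2: down by d1 = 10 → (0, 9)
  seg 3: right by d2 = 19 → (19, 9)
  seg 4: left by d9 = 3 → (16, 9)
  seg 5: right by d7 = -75 → (-59, 9)
  seg 6: left by d1 = 10 → (-69, 9)

d6 = -14
d7 = -75
d8 = 2
d9 = 3
endpoint = (-69, 9)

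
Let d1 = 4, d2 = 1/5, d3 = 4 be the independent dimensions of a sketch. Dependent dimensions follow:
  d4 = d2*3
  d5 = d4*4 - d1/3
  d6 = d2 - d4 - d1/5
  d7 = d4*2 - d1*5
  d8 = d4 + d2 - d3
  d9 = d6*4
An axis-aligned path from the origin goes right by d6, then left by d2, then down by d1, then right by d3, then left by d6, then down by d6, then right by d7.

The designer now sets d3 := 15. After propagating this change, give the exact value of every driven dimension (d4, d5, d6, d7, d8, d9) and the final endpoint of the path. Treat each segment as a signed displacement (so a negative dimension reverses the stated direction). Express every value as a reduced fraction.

d4 = 3/5
d5 = 16/15
d6 = -6/5
d7 = -94/5
d8 = -71/5
d9 = -24/5
endpoint = (-4, -14/5)

Apply edit: d3 := 15
  d4 = d2*3 = 3/5
  d5 = d4*4 - d1/3 = 16/15
  d6 = d2 - d4 - d1/5 = -6/5
  d7 = d4*2 - d1*5 = -94/5
  d8 = d4 + d2 - d3 = -71/5
  d9 = d6*4 = -24/5
Walk from origin (0, 0):
  seg 1: right by d6 = -6/5 → (-6/5, 0)
  seg 2: left by d2 = 1/5 → (-7/5, 0)
  seg 3: down by d1 = 4 → (-7/5, -4)
  seg 4: right by d3 = 15 → (68/5, -4)
  seg 5: left by d6 = -6/5 → (74/5, -4)
  seg 6: down by d6 = -6/5 → (74/5, -14/5)
  seg 7: right by d7 = -94/5 → (-4, -14/5)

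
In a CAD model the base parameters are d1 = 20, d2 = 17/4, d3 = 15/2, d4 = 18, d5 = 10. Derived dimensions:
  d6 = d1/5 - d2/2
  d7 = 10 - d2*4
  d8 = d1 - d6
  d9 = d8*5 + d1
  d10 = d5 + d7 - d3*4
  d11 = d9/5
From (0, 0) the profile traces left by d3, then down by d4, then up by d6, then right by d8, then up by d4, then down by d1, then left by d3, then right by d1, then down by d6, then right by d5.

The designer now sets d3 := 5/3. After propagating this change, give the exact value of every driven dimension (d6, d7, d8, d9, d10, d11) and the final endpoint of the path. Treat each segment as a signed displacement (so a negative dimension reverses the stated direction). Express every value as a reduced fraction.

Apply edit: d3 := 5/3
  d6 = d1/5 - d2/2 = 15/8
  d7 = 10 - d2*4 = -7
  d8 = d1 - d6 = 145/8
  d9 = d8*5 + d1 = 885/8
  d10 = d5 + d7 - d3*4 = -11/3
  d11 = d9/5 = 177/8
Walk from origin (0, 0):
  seg 1: left by d3 = 5/3 → (-5/3, 0)
  seg 2: down by d4 = 18 → (-5/3, -18)
  seg 3: up by d6 = 15/8 → (-5/3, -129/8)
  seg 4: right by d8 = 145/8 → (395/24, -129/8)
  seg 5: up by d4 = 18 → (395/24, 15/8)
  seg 6: down by d1 = 20 → (395/24, -145/8)
  seg 7: left by d3 = 5/3 → (355/24, -145/8)
  seg 8: right by d1 = 20 → (835/24, -145/8)
  seg 9: down by d6 = 15/8 → (835/24, -20)
  seg 10: right by d5 = 10 → (1075/24, -20)

d6 = 15/8
d7 = -7
d8 = 145/8
d9 = 885/8
d10 = -11/3
d11 = 177/8
endpoint = (1075/24, -20)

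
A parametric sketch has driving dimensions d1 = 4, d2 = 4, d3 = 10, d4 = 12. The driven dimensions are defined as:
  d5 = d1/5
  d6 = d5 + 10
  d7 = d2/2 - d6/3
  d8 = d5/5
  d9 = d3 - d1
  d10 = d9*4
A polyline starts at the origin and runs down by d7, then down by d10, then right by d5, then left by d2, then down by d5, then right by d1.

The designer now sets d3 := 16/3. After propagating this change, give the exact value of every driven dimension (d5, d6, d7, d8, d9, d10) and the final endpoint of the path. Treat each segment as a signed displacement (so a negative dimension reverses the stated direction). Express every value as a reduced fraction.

d5 = 4/5
d6 = 54/5
d7 = -8/5
d8 = 4/25
d9 = 4/3
d10 = 16/3
endpoint = (4/5, -68/15)

Apply edit: d3 := 16/3
  d5 = d1/5 = 4/5
  d6 = d5 + 10 = 54/5
  d7 = d2/2 - d6/3 = -8/5
  d8 = d5/5 = 4/25
  d9 = d3 - d1 = 4/3
  d10 = d9*4 = 16/3
Walk from origin (0, 0):
  seg 1: down by d7 = -8/5 → (0, 8/5)
  seg 2: down by d10 = 16/3 → (0, -56/15)
  seg 3: right by d5 = 4/5 → (4/5, -56/15)
  seg 4: left by d2 = 4 → (-16/5, -56/15)
  seg 5: down by d5 = 4/5 → (-16/5, -68/15)
  seg 6: right by d1 = 4 → (4/5, -68/15)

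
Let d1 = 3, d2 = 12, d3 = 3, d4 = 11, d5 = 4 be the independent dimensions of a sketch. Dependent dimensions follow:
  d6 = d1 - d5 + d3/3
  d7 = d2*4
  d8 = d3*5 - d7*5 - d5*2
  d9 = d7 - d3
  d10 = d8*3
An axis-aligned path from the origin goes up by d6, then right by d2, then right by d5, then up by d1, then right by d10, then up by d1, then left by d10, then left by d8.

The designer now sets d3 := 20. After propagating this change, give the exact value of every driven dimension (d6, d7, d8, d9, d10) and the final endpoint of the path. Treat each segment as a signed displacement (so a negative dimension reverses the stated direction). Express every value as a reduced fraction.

d6 = 17/3
d7 = 48
d8 = -148
d9 = 28
d10 = -444
endpoint = (164, 35/3)

Apply edit: d3 := 20
  d6 = d1 - d5 + d3/3 = 17/3
  d7 = d2*4 = 48
  d8 = d3*5 - d7*5 - d5*2 = -148
  d9 = d7 - d3 = 28
  d10 = d8*3 = -444
Walk from origin (0, 0):
  seg 1: up by d6 = 17/3 → (0, 17/3)
  seg 2: right by d2 = 12 → (12, 17/3)
  seg 3: right by d5 = 4 → (16, 17/3)
  seg 4: up by d1 = 3 → (16, 26/3)
  seg 5: right by d10 = -444 → (-428, 26/3)
  seg 6: up by d1 = 3 → (-428, 35/3)
  seg 7: left by d10 = -444 → (16, 35/3)
  seg 8: left by d8 = -148 → (164, 35/3)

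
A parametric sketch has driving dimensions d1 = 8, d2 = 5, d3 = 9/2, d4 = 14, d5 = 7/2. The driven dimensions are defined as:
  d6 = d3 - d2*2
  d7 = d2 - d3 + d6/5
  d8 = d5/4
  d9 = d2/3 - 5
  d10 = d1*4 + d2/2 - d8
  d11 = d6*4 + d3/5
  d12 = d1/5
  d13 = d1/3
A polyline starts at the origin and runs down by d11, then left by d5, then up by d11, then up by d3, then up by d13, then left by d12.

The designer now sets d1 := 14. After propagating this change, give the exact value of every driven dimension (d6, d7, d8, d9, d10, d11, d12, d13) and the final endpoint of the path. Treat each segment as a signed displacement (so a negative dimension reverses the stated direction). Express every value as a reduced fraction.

Apply edit: d1 := 14
  d6 = d3 - d2*2 = -11/2
  d7 = d2 - d3 + d6/5 = -3/5
  d8 = d5/4 = 7/8
  d9 = d2/3 - 5 = -10/3
  d10 = d1*4 + d2/2 - d8 = 461/8
  d11 = d6*4 + d3/5 = -211/10
  d12 = d1/5 = 14/5
  d13 = d1/3 = 14/3
Walk from origin (0, 0):
  seg 1: down by d11 = -211/10 → (0, 211/10)
  seg 2: left by d5 = 7/2 → (-7/2, 211/10)
  seg 3: up by d11 = -211/10 → (-7/2, 0)
  seg 4: up by d3 = 9/2 → (-7/2, 9/2)
  seg 5: up by d13 = 14/3 → (-7/2, 55/6)
  seg 6: left by d12 = 14/5 → (-63/10, 55/6)

d6 = -11/2
d7 = -3/5
d8 = 7/8
d9 = -10/3
d10 = 461/8
d11 = -211/10
d12 = 14/5
d13 = 14/3
endpoint = (-63/10, 55/6)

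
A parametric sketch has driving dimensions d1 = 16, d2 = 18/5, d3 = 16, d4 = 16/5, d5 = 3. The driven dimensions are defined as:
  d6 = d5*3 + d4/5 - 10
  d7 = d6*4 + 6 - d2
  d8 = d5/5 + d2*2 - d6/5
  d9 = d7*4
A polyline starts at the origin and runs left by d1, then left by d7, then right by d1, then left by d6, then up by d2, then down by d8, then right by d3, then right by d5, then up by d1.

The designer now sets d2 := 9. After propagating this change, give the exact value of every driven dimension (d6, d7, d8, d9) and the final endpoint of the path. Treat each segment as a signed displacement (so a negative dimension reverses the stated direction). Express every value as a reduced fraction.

d6 = -9/25
d7 = -111/25
d8 = 2334/125
d9 = -444/25
endpoint = (119/5, 791/125)

Apply edit: d2 := 9
  d6 = d5*3 + d4/5 - 10 = -9/25
  d7 = d6*4 + 6 - d2 = -111/25
  d8 = d5/5 + d2*2 - d6/5 = 2334/125
  d9 = d7*4 = -444/25
Walk from origin (0, 0):
  seg 1: left by d1 = 16 → (-16, 0)
  seg 2: left by d7 = -111/25 → (-289/25, 0)
  seg 3: right by d1 = 16 → (111/25, 0)
  seg 4: left by d6 = -9/25 → (24/5, 0)
  seg 5: up by d2 = 9 → (24/5, 9)
  seg 6: down by d8 = 2334/125 → (24/5, -1209/125)
  seg 7: right by d3 = 16 → (104/5, -1209/125)
  seg 8: right by d5 = 3 → (119/5, -1209/125)
  seg 9: up by d1 = 16 → (119/5, 791/125)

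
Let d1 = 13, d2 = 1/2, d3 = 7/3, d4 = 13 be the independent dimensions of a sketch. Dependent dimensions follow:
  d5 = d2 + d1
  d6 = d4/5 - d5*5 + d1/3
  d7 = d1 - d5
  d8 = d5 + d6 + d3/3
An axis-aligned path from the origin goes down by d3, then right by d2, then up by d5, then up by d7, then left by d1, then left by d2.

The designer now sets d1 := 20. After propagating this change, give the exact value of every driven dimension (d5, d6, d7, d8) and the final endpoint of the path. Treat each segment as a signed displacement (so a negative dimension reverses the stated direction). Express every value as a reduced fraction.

d5 = 41/2
d6 = -2797/30
d7 = -1/2
d8 = -3238/45
endpoint = (-20, 53/3)

Apply edit: d1 := 20
  d5 = d2 + d1 = 41/2
  d6 = d4/5 - d5*5 + d1/3 = -2797/30
  d7 = d1 - d5 = -1/2
  d8 = d5 + d6 + d3/3 = -3238/45
Walk from origin (0, 0):
  seg 1: down by d3 = 7/3 → (0, -7/3)
  seg 2: right by d2 = 1/2 → (1/2, -7/3)
  seg 3: up by d5 = 41/2 → (1/2, 109/6)
  seg 4: up by d7 = -1/2 → (1/2, 53/3)
  seg 5: left by d1 = 20 → (-39/2, 53/3)
  seg 6: left by d2 = 1/2 → (-20, 53/3)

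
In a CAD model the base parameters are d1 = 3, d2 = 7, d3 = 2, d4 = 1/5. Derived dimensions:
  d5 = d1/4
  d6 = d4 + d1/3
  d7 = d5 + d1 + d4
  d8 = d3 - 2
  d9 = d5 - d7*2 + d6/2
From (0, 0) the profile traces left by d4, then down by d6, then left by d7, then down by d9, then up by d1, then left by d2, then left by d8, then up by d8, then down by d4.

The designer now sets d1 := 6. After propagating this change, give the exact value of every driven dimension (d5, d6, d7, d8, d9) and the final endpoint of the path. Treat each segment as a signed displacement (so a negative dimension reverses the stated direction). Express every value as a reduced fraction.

d5 = 3/2
d6 = 11/5
d7 = 77/10
d8 = 0
d9 = -64/5
endpoint = (-149/10, 82/5)

Apply edit: d1 := 6
  d5 = d1/4 = 3/2
  d6 = d4 + d1/3 = 11/5
  d7 = d5 + d1 + d4 = 77/10
  d8 = d3 - 2 = 0
  d9 = d5 - d7*2 + d6/2 = -64/5
Walk from origin (0, 0):
  seg 1: left by d4 = 1/5 → (-1/5, 0)
  seg 2: down by d6 = 11/5 → (-1/5, -11/5)
  seg 3: left by d7 = 77/10 → (-79/10, -11/5)
  seg 4: down by d9 = -64/5 → (-79/10, 53/5)
  seg 5: up by d1 = 6 → (-79/10, 83/5)
  seg 6: left by d2 = 7 → (-149/10, 83/5)
  seg 7: left by d8 = 0 → (-149/10, 83/5)
  seg 8: up by d8 = 0 → (-149/10, 83/5)
  seg 9: down by d4 = 1/5 → (-149/10, 82/5)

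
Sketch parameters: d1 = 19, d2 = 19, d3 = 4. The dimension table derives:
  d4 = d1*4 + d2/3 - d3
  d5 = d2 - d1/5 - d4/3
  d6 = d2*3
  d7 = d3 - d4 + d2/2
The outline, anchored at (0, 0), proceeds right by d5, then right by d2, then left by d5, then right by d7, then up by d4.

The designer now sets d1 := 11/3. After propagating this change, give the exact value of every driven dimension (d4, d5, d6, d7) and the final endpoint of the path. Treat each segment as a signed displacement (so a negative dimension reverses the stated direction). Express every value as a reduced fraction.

Apply edit: d1 := 11/3
  d4 = d1*4 + d2/3 - d3 = 17
  d5 = d2 - d1/5 - d4/3 = 63/5
  d6 = d2*3 = 57
  d7 = d3 - d4 + d2/2 = -7/2
Walk from origin (0, 0):
  seg 1: right by d5 = 63/5 → (63/5, 0)
  seg 2: right by d2 = 19 → (158/5, 0)
  seg 3: left by d5 = 63/5 → (19, 0)
  seg 4: right by d7 = -7/2 → (31/2, 0)
  seg 5: up by d4 = 17 → (31/2, 17)

d4 = 17
d5 = 63/5
d6 = 57
d7 = -7/2
endpoint = (31/2, 17)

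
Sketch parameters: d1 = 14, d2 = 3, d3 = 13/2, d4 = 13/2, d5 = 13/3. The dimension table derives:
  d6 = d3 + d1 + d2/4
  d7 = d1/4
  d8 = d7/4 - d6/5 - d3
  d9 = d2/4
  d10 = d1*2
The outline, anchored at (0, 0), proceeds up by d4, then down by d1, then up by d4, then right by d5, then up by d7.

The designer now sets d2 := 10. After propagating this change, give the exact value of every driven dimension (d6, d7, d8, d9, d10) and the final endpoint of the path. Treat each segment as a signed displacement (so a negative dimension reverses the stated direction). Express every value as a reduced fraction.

d6 = 23
d7 = 7/2
d8 = -409/40
d9 = 5/2
d10 = 28
endpoint = (13/3, 5/2)

Apply edit: d2 := 10
  d6 = d3 + d1 + d2/4 = 23
  d7 = d1/4 = 7/2
  d8 = d7/4 - d6/5 - d3 = -409/40
  d9 = d2/4 = 5/2
  d10 = d1*2 = 28
Walk from origin (0, 0):
  seg 1: up by d4 = 13/2 → (0, 13/2)
  seg 2: down by d1 = 14 → (0, -15/2)
  seg 3: up by d4 = 13/2 → (0, -1)
  seg 4: right by d5 = 13/3 → (13/3, -1)
  seg 5: up by d7 = 7/2 → (13/3, 5/2)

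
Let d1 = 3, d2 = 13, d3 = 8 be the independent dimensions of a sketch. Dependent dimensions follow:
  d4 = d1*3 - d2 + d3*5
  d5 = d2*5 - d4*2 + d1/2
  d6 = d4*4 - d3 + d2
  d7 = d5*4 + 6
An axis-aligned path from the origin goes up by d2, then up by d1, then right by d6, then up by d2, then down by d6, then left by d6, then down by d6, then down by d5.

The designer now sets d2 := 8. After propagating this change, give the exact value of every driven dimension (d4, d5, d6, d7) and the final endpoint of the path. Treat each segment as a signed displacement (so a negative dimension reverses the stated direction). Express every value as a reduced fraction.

d4 = 41
d5 = -81/2
d6 = 164
d7 = -156
endpoint = (0, -537/2)

Apply edit: d2 := 8
  d4 = d1*3 - d2 + d3*5 = 41
  d5 = d2*5 - d4*2 + d1/2 = -81/2
  d6 = d4*4 - d3 + d2 = 164
  d7 = d5*4 + 6 = -156
Walk from origin (0, 0):
  seg 1: up by d2 = 8 → (0, 8)
  seg 2: up by d1 = 3 → (0, 11)
  seg 3: right by d6 = 164 → (164, 11)
  seg 4: up by d2 = 8 → (164, 19)
  seg 5: down by d6 = 164 → (164, -145)
  seg 6: left by d6 = 164 → (0, -145)
  seg 7: down by d6 = 164 → (0, -309)
  seg 8: down by d5 = -81/2 → (0, -537/2)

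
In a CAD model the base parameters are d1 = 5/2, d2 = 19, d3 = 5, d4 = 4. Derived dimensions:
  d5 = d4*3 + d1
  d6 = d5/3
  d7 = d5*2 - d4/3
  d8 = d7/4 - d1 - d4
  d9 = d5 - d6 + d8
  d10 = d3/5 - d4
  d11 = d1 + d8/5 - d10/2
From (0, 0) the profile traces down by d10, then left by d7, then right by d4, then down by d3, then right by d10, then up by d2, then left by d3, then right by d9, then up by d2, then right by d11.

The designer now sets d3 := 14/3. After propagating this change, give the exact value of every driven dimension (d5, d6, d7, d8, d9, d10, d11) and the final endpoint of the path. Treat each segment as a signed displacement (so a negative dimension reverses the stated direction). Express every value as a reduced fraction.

Apply edit: d3 := 14/3
  d5 = d4*3 + d1 = 29/2
  d6 = d5/3 = 29/6
  d7 = d5*2 - d4/3 = 83/3
  d8 = d7/4 - d1 - d4 = 5/12
  d9 = d5 - d6 + d8 = 121/12
  d10 = d3/5 - d4 = -46/15
  d11 = d1 + d8/5 - d10/2 = 247/60
Walk from origin (0, 0):
  seg 1: down by d10 = -46/15 → (0, 46/15)
  seg 2: left by d7 = 83/3 → (-83/3, 46/15)
  seg 3: right by d4 = 4 → (-71/3, 46/15)
  seg 4: down by d3 = 14/3 → (-71/3, -8/5)
  seg 5: right by d10 = -46/15 → (-401/15, -8/5)
  seg 6: up by d2 = 19 → (-401/15, 87/5)
  seg 7: left by d3 = 14/3 → (-157/5, 87/5)
  seg 8: right by d9 = 121/12 → (-1279/60, 87/5)
  seg 9: up by d2 = 19 → (-1279/60, 182/5)
  seg 10: right by d11 = 247/60 → (-86/5, 182/5)

d5 = 29/2
d6 = 29/6
d7 = 83/3
d8 = 5/12
d9 = 121/12
d10 = -46/15
d11 = 247/60
endpoint = (-86/5, 182/5)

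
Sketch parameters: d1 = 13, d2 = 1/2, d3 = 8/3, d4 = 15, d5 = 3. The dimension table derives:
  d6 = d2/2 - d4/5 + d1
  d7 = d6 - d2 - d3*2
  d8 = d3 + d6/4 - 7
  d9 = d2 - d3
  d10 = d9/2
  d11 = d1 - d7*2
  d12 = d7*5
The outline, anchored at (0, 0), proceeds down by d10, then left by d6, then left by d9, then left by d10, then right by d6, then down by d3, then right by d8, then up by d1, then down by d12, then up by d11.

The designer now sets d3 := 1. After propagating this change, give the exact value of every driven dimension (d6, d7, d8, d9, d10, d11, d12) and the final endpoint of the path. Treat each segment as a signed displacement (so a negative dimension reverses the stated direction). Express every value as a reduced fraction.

d6 = 41/4
d7 = 31/4
d8 = -55/16
d9 = -1/2
d10 = -1/4
d11 = -5/2
d12 = 155/4
endpoint = (-43/16, -29)

Apply edit: d3 := 1
  d6 = d2/2 - d4/5 + d1 = 41/4
  d7 = d6 - d2 - d3*2 = 31/4
  d8 = d3 + d6/4 - 7 = -55/16
  d9 = d2 - d3 = -1/2
  d10 = d9/2 = -1/4
  d11 = d1 - d7*2 = -5/2
  d12 = d7*5 = 155/4
Walk from origin (0, 0):
  seg 1: down by d10 = -1/4 → (0, 1/4)
  seg 2: left by d6 = 41/4 → (-41/4, 1/4)
  seg 3: left by d9 = -1/2 → (-39/4, 1/4)
  seg 4: left by d10 = -1/4 → (-19/2, 1/4)
  seg 5: right by d6 = 41/4 → (3/4, 1/4)
  seg 6: down by d3 = 1 → (3/4, -3/4)
  seg 7: right by d8 = -55/16 → (-43/16, -3/4)
  seg 8: up by d1 = 13 → (-43/16, 49/4)
  seg 9: down by d12 = 155/4 → (-43/16, -53/2)
  seg 10: up by d11 = -5/2 → (-43/16, -29)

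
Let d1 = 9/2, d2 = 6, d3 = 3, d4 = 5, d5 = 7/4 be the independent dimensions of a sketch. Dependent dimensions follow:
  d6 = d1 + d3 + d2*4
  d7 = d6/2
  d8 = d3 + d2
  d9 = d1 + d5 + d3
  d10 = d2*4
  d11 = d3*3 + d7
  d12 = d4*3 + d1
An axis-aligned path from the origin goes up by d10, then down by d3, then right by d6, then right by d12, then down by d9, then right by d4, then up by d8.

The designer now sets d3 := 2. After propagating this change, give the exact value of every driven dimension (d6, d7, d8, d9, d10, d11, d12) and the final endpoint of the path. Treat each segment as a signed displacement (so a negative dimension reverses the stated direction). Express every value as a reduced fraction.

d6 = 61/2
d7 = 61/4
d8 = 8
d9 = 33/4
d10 = 24
d11 = 85/4
d12 = 39/2
endpoint = (55, 87/4)

Apply edit: d3 := 2
  d6 = d1 + d3 + d2*4 = 61/2
  d7 = d6/2 = 61/4
  d8 = d3 + d2 = 8
  d9 = d1 + d5 + d3 = 33/4
  d10 = d2*4 = 24
  d11 = d3*3 + d7 = 85/4
  d12 = d4*3 + d1 = 39/2
Walk from origin (0, 0):
  seg 1: up by d10 = 24 → (0, 24)
  seg 2: down by d3 = 2 → (0, 22)
  seg 3: right by d6 = 61/2 → (61/2, 22)
  seg 4: right by d12 = 39/2 → (50, 22)
  seg 5: down by d9 = 33/4 → (50, 55/4)
  seg 6: right by d4 = 5 → (55, 55/4)
  seg 7: up by d8 = 8 → (55, 87/4)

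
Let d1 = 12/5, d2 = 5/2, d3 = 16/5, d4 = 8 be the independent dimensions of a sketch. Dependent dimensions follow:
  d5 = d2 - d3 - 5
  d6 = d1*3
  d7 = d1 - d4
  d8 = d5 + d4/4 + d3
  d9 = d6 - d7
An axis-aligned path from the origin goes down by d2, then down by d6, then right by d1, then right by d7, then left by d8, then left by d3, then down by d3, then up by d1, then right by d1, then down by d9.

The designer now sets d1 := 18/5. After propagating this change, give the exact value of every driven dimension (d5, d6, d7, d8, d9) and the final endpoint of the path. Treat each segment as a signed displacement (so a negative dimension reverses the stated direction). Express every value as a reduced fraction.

d5 = -57/10
d6 = 54/5
d7 = -22/5
d8 = -1/2
d9 = 76/5
endpoint = (1/10, -281/10)

Apply edit: d1 := 18/5
  d5 = d2 - d3 - 5 = -57/10
  d6 = d1*3 = 54/5
  d7 = d1 - d4 = -22/5
  d8 = d5 + d4/4 + d3 = -1/2
  d9 = d6 - d7 = 76/5
Walk from origin (0, 0):
  seg 1: down by d2 = 5/2 → (0, -5/2)
  seg 2: down by d6 = 54/5 → (0, -133/10)
  seg 3: right by d1 = 18/5 → (18/5, -133/10)
  seg 4: right by d7 = -22/5 → (-4/5, -133/10)
  seg 5: left by d8 = -1/2 → (-3/10, -133/10)
  seg 6: left by d3 = 16/5 → (-7/2, -133/10)
  seg 7: down by d3 = 16/5 → (-7/2, -33/2)
  seg 8: up by d1 = 18/5 → (-7/2, -129/10)
  seg 9: right by d1 = 18/5 → (1/10, -129/10)
  seg 10: down by d9 = 76/5 → (1/10, -281/10)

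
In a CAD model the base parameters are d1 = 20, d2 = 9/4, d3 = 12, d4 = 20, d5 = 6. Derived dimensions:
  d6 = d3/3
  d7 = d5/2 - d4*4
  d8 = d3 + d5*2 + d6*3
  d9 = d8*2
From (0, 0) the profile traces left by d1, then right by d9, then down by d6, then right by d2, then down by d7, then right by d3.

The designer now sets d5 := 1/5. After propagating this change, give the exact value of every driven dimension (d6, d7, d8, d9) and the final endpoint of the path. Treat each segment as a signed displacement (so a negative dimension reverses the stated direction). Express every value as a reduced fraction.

Apply edit: d5 := 1/5
  d6 = d3/3 = 4
  d7 = d5/2 - d4*4 = -799/10
  d8 = d3 + d5*2 + d6*3 = 122/5
  d9 = d8*2 = 244/5
Walk from origin (0, 0):
  seg 1: left by d1 = 20 → (-20, 0)
  seg 2: right by d9 = 244/5 → (144/5, 0)
  seg 3: down by d6 = 4 → (144/5, -4)
  seg 4: right by d2 = 9/4 → (621/20, -4)
  seg 5: down by d7 = -799/10 → (621/20, 759/10)
  seg 6: right by d3 = 12 → (861/20, 759/10)

d6 = 4
d7 = -799/10
d8 = 122/5
d9 = 244/5
endpoint = (861/20, 759/10)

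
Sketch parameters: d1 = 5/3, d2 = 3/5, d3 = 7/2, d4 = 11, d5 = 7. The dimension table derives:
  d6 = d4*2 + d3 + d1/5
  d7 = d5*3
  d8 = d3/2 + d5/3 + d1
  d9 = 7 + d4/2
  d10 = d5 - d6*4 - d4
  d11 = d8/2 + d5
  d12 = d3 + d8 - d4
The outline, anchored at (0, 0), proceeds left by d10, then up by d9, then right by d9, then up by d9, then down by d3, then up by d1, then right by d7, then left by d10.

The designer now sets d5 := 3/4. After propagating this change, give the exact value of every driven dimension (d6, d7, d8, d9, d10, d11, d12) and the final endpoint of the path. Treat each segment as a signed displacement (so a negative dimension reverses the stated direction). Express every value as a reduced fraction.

Apply edit: d5 := 3/4
  d6 = d4*2 + d3 + d1/5 = 155/6
  d7 = d5*3 = 9/4
  d8 = d3/2 + d5/3 + d1 = 11/3
  d9 = 7 + d4/2 = 25/2
  d10 = d5 - d6*4 - d4 = -1363/12
  d11 = d8/2 + d5 = 31/12
  d12 = d3 + d8 - d4 = -23/6
Walk from origin (0, 0):
  seg 1: left by d10 = -1363/12 → (1363/12, 0)
  seg 2: up by d9 = 25/2 → (1363/12, 25/2)
  seg 3: right by d9 = 25/2 → (1513/12, 25/2)
  seg 4: up by d9 = 25/2 → (1513/12, 25)
  seg 5: down by d3 = 7/2 → (1513/12, 43/2)
  seg 6: up by d1 = 5/3 → (1513/12, 139/6)
  seg 7: right by d7 = 9/4 → (385/3, 139/6)
  seg 8: left by d10 = -1363/12 → (2903/12, 139/6)

d6 = 155/6
d7 = 9/4
d8 = 11/3
d9 = 25/2
d10 = -1363/12
d11 = 31/12
d12 = -23/6
endpoint = (2903/12, 139/6)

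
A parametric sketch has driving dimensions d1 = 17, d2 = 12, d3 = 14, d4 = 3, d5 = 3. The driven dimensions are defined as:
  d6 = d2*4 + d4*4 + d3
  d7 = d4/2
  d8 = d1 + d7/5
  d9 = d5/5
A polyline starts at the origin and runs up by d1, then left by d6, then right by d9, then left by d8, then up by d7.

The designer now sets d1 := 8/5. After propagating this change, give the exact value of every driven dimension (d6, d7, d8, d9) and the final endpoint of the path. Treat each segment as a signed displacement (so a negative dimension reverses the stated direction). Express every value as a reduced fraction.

Apply edit: d1 := 8/5
  d6 = d2*4 + d4*4 + d3 = 74
  d7 = d4/2 = 3/2
  d8 = d1 + d7/5 = 19/10
  d9 = d5/5 = 3/5
Walk from origin (0, 0):
  seg 1: up by d1 = 8/5 → (0, 8/5)
  seg 2: left by d6 = 74 → (-74, 8/5)
  seg 3: right by d9 = 3/5 → (-367/5, 8/5)
  seg 4: left by d8 = 19/10 → (-753/10, 8/5)
  seg 5: up by d7 = 3/2 → (-753/10, 31/10)

d6 = 74
d7 = 3/2
d8 = 19/10
d9 = 3/5
endpoint = (-753/10, 31/10)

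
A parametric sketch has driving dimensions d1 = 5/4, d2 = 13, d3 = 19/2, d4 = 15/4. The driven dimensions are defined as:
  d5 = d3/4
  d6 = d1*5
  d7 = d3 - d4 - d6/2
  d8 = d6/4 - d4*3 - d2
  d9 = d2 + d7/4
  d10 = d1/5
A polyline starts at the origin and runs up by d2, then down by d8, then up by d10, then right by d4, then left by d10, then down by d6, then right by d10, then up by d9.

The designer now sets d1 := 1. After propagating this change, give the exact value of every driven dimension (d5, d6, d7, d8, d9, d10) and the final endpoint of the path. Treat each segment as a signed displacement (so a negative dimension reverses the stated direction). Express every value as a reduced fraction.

d5 = 19/8
d6 = 5
d7 = 13/4
d8 = -23
d9 = 221/16
d10 = 1/5
endpoint = (15/4, 3601/80)

Apply edit: d1 := 1
  d5 = d3/4 = 19/8
  d6 = d1*5 = 5
  d7 = d3 - d4 - d6/2 = 13/4
  d8 = d6/4 - d4*3 - d2 = -23
  d9 = d2 + d7/4 = 221/16
  d10 = d1/5 = 1/5
Walk from origin (0, 0):
  seg 1: up by d2 = 13 → (0, 13)
  seg 2: down by d8 = -23 → (0, 36)
  seg 3: up by d10 = 1/5 → (0, 181/5)
  seg 4: right by d4 = 15/4 → (15/4, 181/5)
  seg 5: left by d10 = 1/5 → (71/20, 181/5)
  seg 6: down by d6 = 5 → (71/20, 156/5)
  seg 7: right by d10 = 1/5 → (15/4, 156/5)
  seg 8: up by d9 = 221/16 → (15/4, 3601/80)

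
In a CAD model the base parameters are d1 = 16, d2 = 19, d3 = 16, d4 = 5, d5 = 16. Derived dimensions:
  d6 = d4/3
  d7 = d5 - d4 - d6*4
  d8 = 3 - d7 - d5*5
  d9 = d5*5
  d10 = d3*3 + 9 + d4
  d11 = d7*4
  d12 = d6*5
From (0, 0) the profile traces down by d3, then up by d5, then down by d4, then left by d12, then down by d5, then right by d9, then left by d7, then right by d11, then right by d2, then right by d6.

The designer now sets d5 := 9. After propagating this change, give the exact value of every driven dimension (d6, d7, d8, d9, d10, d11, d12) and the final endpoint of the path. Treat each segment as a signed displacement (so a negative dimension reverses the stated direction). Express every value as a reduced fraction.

Apply edit: d5 := 9
  d6 = d4/3 = 5/3
  d7 = d5 - d4 - d6*4 = -8/3
  d8 = 3 - d7 - d5*5 = -118/3
  d9 = d5*5 = 45
  d10 = d3*3 + 9 + d4 = 62
  d11 = d7*4 = -32/3
  d12 = d6*5 = 25/3
Walk from origin (0, 0):
  seg 1: down by d3 = 16 → (0, -16)
  seg 2: up by d5 = 9 → (0, -7)
  seg 3: down by d4 = 5 → (0, -12)
  seg 4: left by d12 = 25/3 → (-25/3, -12)
  seg 5: down by d5 = 9 → (-25/3, -21)
  seg 6: right by d9 = 45 → (110/3, -21)
  seg 7: left by d7 = -8/3 → (118/3, -21)
  seg 8: right by d11 = -32/3 → (86/3, -21)
  seg 9: right by d2 = 19 → (143/3, -21)
  seg 10: right by d6 = 5/3 → (148/3, -21)

d6 = 5/3
d7 = -8/3
d8 = -118/3
d9 = 45
d10 = 62
d11 = -32/3
d12 = 25/3
endpoint = (148/3, -21)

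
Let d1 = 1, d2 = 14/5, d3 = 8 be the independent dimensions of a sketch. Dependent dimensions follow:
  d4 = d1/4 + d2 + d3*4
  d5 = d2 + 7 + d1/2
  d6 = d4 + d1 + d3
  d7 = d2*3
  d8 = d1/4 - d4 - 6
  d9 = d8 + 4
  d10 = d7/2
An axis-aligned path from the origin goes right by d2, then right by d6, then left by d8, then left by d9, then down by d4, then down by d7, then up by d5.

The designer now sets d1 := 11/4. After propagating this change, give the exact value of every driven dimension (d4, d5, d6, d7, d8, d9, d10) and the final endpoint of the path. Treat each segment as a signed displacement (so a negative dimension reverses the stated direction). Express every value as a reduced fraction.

Apply edit: d1 := 11/4
  d4 = d1/4 + d2 + d3*4 = 2839/80
  d5 = d2 + 7 + d1/2 = 447/40
  d6 = d4 + d1 + d3 = 3699/80
  d7 = d2*3 = 42/5
  d8 = d1/4 - d4 - 6 = -204/5
  d9 = d8 + 4 = -184/5
  d10 = d7/2 = 21/5
Walk from origin (0, 0):
  seg 1: right by d2 = 14/5 → (14/5, 0)
  seg 2: right by d6 = 3699/80 → (3923/80, 0)
  seg 3: left by d8 = -204/5 → (7187/80, 0)
  seg 4: left by d9 = -184/5 → (10131/80, 0)
  seg 5: down by d4 = 2839/80 → (10131/80, -2839/80)
  seg 6: down by d7 = 42/5 → (10131/80, -3511/80)
  seg 7: up by d5 = 447/40 → (10131/80, -2617/80)

d4 = 2839/80
d5 = 447/40
d6 = 3699/80
d7 = 42/5
d8 = -204/5
d9 = -184/5
d10 = 21/5
endpoint = (10131/80, -2617/80)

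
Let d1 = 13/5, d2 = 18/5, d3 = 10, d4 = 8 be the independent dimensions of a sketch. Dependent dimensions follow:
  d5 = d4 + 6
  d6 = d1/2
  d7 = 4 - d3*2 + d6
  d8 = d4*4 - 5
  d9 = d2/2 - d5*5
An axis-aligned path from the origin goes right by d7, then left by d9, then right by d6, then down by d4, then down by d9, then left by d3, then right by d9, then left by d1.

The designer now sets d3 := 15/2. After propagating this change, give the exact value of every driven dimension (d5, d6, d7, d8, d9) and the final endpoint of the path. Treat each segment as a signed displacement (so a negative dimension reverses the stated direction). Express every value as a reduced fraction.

Apply edit: d3 := 15/2
  d5 = d4 + 6 = 14
  d6 = d1/2 = 13/10
  d7 = 4 - d3*2 + d6 = -97/10
  d8 = d4*4 - 5 = 27
  d9 = d2/2 - d5*5 = -341/5
Walk from origin (0, 0):
  seg 1: right by d7 = -97/10 → (-97/10, 0)
  seg 2: left by d9 = -341/5 → (117/2, 0)
  seg 3: right by d6 = 13/10 → (299/5, 0)
  seg 4: down by d4 = 8 → (299/5, -8)
  seg 5: down by d9 = -341/5 → (299/5, 301/5)
  seg 6: left by d3 = 15/2 → (523/10, 301/5)
  seg 7: right by d9 = -341/5 → (-159/10, 301/5)
  seg 8: left by d1 = 13/5 → (-37/2, 301/5)

d5 = 14
d6 = 13/10
d7 = -97/10
d8 = 27
d9 = -341/5
endpoint = (-37/2, 301/5)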